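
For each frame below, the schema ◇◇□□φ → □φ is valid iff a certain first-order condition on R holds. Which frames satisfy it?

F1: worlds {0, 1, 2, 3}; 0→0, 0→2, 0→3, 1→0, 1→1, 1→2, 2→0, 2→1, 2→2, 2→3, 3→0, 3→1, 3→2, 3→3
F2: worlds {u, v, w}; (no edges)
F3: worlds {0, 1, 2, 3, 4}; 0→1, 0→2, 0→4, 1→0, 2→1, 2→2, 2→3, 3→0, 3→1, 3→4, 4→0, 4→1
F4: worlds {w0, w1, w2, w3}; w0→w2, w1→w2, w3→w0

F1, F2

This is the axiom for a generalized confluence (Geach) condition; its first-order frame correspondent is ∀x ∀y ∀z ((xR²y ∧ xRz) → ∃w (yR²w ∧ z = w)).
F1: holds.
F2: holds.
F3: fails — 0R²0, 0R4 but no w with 0R²w and 4=w.
F4: fails — w3R²w2, w3Rw0 but no w with w2R²w and w0=w.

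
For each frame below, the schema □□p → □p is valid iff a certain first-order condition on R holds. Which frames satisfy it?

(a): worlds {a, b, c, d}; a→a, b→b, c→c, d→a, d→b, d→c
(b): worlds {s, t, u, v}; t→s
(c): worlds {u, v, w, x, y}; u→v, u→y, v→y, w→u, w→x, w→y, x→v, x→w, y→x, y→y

(a)

The schema corresponds to density: ∀x ∀y (Rxy → ∃z (Rxz ∧ Rzy)).
(a): satisfies the condition.
(b): fails — Rts but no z with Rtz and Rzs.
(c): fails — Ruv but no z with Ruz and Rzv.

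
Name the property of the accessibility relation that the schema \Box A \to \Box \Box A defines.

transitivity: \forall x \forall y \forall z (Rxy \wedge Ryz \to Rxz)

Suppose □A→□□A is valid. Take Rxy, Ryz and set V(A)={w : Rxw}. Then □A at x, so □□A at x, so □A at y, so A at z, i.e. Rxz.
Conversely, any frame satisfying \forall x \forall y \forall z (Rxy \wedge Ryz \to Rxz) validates the schema.
Frame condition: \forall x \forall y \forall z (Rxy \wedge Ryz \to Rxz).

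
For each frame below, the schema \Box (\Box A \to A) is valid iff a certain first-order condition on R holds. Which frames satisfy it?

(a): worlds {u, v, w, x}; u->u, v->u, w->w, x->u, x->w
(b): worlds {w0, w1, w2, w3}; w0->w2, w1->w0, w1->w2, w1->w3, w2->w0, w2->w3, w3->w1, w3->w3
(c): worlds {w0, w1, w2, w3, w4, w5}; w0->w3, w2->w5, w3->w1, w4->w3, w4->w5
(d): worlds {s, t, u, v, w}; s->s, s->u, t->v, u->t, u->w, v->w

(a)

Frame correspondent (Sahlqvist): \forall x \forall y (Rxy \to Ryy) — i.e. shift-reflexivity.
(a): ✓.
(b): fails — Rw1w2 but not Rw2w2.
(c): fails — Rw3w1 but not Rw1w1.
(d): fails — Rtv but not Rvv.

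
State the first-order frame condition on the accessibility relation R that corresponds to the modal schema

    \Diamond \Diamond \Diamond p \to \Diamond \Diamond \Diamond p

\forall x \forall y (x R^3 y \to \exists w (y = w \wedge x R^3 w))

This is a Sahlqvist (Geach-type) schema ◇^3□^0p → □^0◇^3p.
First-order correspondent: \forall x \forall y (x R^3 y \to \exists w (y = w \wedge x R^3 w)).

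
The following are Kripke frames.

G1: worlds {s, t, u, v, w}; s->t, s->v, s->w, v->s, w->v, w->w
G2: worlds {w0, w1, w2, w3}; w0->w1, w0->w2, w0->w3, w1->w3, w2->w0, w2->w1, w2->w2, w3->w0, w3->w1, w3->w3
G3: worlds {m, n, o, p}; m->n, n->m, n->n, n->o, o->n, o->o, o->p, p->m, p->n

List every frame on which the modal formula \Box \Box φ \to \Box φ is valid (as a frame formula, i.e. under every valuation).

G2, G3

Frame correspondent (Sahlqvist): \forall x \forall y (Rxy \to \exists z (Rxz \wedge Rzy)) — i.e. density.
G1: fails — Rvs but no z with Rvz and Rzs.
G2: ✓.
G3: ✓.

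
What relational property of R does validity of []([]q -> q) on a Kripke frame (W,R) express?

shift-reflexivity

This schema is the T□ axiom.
Its frame correspondent is shift-reflexivity — forall x forall y (Rxy -> Ryy).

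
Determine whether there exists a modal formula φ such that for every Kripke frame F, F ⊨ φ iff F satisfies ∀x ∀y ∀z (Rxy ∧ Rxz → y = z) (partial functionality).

Yes: it is partial functionality, defined by the CD schema ◇r → □r.
Suppose ◇r→□r is valid. Take Rxy, Rxz and set V(r)={y}. Then ◇r at x, so □r at x, so r at z, i.e. z=y.

Definable; ◇r → □r defines it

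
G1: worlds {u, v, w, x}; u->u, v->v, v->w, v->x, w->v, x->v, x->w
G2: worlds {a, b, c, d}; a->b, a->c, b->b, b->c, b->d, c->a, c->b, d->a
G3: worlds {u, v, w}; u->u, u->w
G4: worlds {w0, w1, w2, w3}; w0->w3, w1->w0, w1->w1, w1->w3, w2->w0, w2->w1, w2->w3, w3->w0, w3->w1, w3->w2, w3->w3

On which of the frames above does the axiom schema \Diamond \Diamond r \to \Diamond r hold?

G3

Frame correspondent (Sahlqvist): \forall x \forall y \forall z (Rxy \wedge Ryz \to Rxz) — i.e. transitivity.
G1: fails — Rwv and Rvw but not Rww.
G2: fails — Rbc and Rca but not Rba.
G3: condition met.
G4: fails — Rw1w3 and Rw3w2 but not Rw1w2.
Valid on: G3.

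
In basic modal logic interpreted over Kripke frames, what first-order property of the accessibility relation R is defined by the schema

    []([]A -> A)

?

Suppose □(□A→A) is valid. Take Rxy and set V(A)={w : Ryw}. Then at y, □A holds; since □(□A→A) at x, □A→A at y, so A at y, i.e. Ryy.

shift-reflexivity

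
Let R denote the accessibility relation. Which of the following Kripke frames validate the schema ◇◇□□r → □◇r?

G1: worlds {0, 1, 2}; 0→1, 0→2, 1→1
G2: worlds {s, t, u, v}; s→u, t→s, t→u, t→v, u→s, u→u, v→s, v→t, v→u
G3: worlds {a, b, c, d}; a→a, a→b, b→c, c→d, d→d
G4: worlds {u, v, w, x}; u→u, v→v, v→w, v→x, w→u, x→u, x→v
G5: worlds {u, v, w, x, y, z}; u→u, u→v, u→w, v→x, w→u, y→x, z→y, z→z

G2

Frame correspondent (Sahlqvist): ∀x ∀y ∀z ((xR²y ∧ xRz) → ∃w (yR²w ∧ zRw)) — i.e. a generalized confluence (Geach) condition.
G1: fails — 0R²1, 0R2 but no w with 1R²w and 2Rw.
G2: condition met.
G3: fails — aR²b, aRa but no w with bR²w and aRw.
G4: fails — vR²u, vRv but no t with uR²t and vRt.
G5: fails — uR²v, uRu but no t with vR²t and uRt.
Valid on: G2.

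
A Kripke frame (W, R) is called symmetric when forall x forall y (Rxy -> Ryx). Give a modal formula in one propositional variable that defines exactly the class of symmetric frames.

This is symmetry; the standard corresponding axiom is B: q → □◇q.
Suppose q→□◇q is valid. Take Rxy and set V(q)={x}. Then q at x, so □◇q at x, so ◇q at y, so some z with Ryz has q; z=x, i.e. Ryx.

q → □◇q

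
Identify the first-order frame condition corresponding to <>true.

seriality

◇⊤ holds at w iff w has a successor, so frame-validity of ◇⊤ is exactly seriality. Equivalently via □q → ◇q:
Suppose □q→◇q is valid. At any x set V(q)=W. Then □q at x, so ◇q at x, so x has a successor.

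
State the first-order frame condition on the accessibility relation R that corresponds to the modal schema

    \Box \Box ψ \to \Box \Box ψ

This is a Sahlqvist (Geach-type) schema ◇^0□^2ψ → □^2◇^0ψ.
First-order correspondent: \forall x \forall z (x R^2 z \to \exists w (x R^2 w \wedge z = w)).

\forall x \forall z (x R^2 z \to \exists w (x R^2 w \wedge z = w))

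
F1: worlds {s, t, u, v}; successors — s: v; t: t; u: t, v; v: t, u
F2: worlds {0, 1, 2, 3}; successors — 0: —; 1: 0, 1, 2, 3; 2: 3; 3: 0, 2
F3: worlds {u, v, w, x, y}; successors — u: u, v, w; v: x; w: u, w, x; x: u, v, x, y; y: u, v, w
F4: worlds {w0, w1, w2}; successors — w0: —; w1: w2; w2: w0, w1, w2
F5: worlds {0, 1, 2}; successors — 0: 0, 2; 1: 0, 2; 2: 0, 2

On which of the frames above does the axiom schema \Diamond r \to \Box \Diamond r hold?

F5

The schema corresponds to the Euclidean property: \forall x \forall y \forall z (Rxy \wedge Rxz \to Ryz).
F1: fails — Rsv and Rsv but not Rvv.
F2: fails — R10 and R10 but not R00.
F3: fails — Ruv and Ruv but not Rvv.
F4: fails — Rw2w0 and Rw2w2 but not Rw0w2.
F5: holds.
Valid on: F5.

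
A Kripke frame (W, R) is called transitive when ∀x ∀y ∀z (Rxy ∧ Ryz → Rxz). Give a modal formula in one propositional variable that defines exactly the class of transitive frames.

□p → □□p

A defining formula is □p → □□p (the 4 axiom).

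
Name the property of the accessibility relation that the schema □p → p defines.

reflexivity

Suppose □p→p is valid. At any x set V(p)={w : Rxw}. Then □p holds at x, so p holds at x, i.e. Rxx.
The converse is a direct semantic check.
So the correspondent is reflexivity.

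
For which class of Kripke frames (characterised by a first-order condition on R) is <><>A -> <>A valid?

This schema is equivalent to the 4 axiom □A → □□A.
Its frame correspondent is transitivity — forall x forall y forall z (Rxy & Ryz -> Rxz).

transitivity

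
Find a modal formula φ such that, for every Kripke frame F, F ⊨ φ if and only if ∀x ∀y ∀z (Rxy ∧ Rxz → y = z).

◇r → □r

A defining formula is ◇r → □r (the CD axiom).
Suppose ◇r→□r is valid. Take Rxy, Rxz and set V(r)={y}. Then ◇r at x, so □r at x, so r at z, i.e. z=y.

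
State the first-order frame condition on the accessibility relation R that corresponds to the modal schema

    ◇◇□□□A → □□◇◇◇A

This is a Sahlqvist (Geach-type) schema ◇^2□^3A → □^2◇^3A.
Minimal-valuation argument: fix x; take any y with xR^2y and any z with xR^2z. Set V(A) to the set of worlds R-reachable from y in exactly 3 steps. Then □^3A holds at y, so the antecedent holds at x; validity forces ◇^3A at z, giving a w with zR^3w and yR^3w.
First-order correspondent: ∀x ∀y ∀z ((xR²y ∧ xR²z) → ∃w (yR³w ∧ zR³w)).

∀x ∀y ∀z ((xR²y ∧ xR²z) → ∃w (yR³w ∧ zR³w))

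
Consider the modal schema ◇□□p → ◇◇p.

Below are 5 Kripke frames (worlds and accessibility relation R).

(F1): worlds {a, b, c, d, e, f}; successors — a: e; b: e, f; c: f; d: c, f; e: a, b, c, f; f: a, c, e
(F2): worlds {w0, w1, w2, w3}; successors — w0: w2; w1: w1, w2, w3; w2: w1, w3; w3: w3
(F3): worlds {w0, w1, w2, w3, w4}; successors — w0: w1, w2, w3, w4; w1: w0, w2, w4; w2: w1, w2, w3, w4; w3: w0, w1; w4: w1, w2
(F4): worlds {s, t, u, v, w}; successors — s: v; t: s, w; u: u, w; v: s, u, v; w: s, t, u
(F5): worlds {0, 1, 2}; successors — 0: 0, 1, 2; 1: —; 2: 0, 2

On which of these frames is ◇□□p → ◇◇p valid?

Frame correspondent (Sahlqvist): ∀x ∀y (xRy → ∃w (yR²w ∧ xR²w)) — i.e. a generalized confluence (Geach) condition.
(F1): holds.
(F2): holds.
(F3): holds.
(F4): holds.
(F5): fails — 0R1 but no w with 1R²w and 0R²w.

(F1), (F2), (F3), (F4)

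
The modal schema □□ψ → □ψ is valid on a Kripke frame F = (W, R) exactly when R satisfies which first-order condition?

Density

Suppose □□ψ→□ψ is valid. Take Rxy and set V(ψ)={w : xR²w}. Then □□ψ at x, so □ψ at x, so ψ at y, i.e. ∃z(Rxz∧Rzy).
The converse is a direct semantic check.
Frame condition: ∀x ∀y (Rxy → ∃z (Rxz ∧ Rzy)).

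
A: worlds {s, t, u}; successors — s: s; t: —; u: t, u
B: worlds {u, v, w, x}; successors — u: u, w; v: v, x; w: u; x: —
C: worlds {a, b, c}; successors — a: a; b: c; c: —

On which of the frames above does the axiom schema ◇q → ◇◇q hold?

A, B

The schema corresponds to a generalized confluence (Geach) condition: ∀x ∀y (xRy → ∃w (y = w ∧ xR²w)).
A: ✓.
B: ✓.
C: fails — bRc but no w with c=w and bR²w.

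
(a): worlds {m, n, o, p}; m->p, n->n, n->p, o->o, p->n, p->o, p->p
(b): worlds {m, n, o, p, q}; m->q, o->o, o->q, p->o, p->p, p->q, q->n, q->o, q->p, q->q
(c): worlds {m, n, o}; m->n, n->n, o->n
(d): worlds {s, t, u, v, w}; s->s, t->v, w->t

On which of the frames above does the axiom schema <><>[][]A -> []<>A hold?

The schema corresponds to a generalized confluence (Geach) condition: forall x forall y forall z ((x R^2 y & xRz) -> exists w (y R^2 w & zRw)).
(a): fails — nR²o, nRn but no w with oR²w and nRw.
(b): fails — mR²n, mRq but no w with nR²w and qRw.
(c): holds.
(d): fails — wR²v, wRt but no w* with vR²w* and tRw*.

(c)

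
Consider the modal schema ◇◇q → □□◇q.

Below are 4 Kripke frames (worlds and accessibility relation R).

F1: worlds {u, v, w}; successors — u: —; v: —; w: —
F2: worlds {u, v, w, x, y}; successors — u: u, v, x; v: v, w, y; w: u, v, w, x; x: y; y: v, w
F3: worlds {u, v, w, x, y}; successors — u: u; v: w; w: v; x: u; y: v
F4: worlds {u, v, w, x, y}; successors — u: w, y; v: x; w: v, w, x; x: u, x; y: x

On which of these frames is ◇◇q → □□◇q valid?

F1

This is the axiom for a generalized confluence (Geach) condition; its first-order frame correspondent is ∀x ∀y ∀z ((xR²y ∧ xR²z) → ∃w (y = w ∧ zRw)).
F1: condition met.
F2: fails — uR²u, uR²v but no t with u=t and vRt.
F3: fails — vR²v, vR²v but no t with v=t and vRt.
F4: fails — uR²v, uR²v but no t with v=t and vRt.
Valid on: F1.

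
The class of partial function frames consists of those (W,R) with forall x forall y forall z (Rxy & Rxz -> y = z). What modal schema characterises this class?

◇q → □q

The condition is partial functionality. The CD schema ◇q → □q defines it.
Suppose ◇q→□q is valid. Take Rxy, Rxz and set V(q)={y}. Then ◇q at x, so □q at x, so q at z, i.e. z=y.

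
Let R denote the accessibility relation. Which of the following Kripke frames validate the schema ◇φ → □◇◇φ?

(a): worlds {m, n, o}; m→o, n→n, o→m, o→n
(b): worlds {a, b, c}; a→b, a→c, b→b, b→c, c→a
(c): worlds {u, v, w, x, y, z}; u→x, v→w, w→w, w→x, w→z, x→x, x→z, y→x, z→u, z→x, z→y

(b)

The schema corresponds to a generalized confluence (Geach) condition: ∀x ∀y ∀z ((xRy ∧ xRz) → ∃w (y = w ∧ zR²w)).
(a): fails — oRm, oRn but no w with m=w and nR²w.
(b): holds.
(c): fails — wRw, wRx but no t with w=t and xR²t.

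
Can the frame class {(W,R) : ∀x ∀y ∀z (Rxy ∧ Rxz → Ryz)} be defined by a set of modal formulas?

This is a Sahlqvist condition; the 5 axiom ◇r → □◇r defines it.
Suppose ◇r→□◇r is valid. Take Rxy, Rxz and set V(r)={y}. Then ◇r at x, so □◇r at x, so ◇r at z, so some w with Rzw has r; w=y, i.e. Rzy. By symmetry of the argument, Ryz.

Yes — defined by ◇r → □◇r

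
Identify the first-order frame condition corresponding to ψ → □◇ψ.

symmetry: ∀x ∀y (Rxy → Ryx)

Suppose ψ→□◇ψ is valid. Take Rxy and set V(ψ)={x}. Then ψ at x, so □◇ψ at x, so ◇ψ at y, so some z with Ryz has ψ; z=x, i.e. Ryx.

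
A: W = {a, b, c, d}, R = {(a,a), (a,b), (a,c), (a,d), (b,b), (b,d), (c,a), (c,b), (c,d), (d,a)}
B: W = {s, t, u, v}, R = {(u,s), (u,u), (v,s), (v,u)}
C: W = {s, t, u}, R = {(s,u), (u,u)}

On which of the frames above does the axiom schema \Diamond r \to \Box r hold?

The schema corresponds to partial functionality: \forall x \forall y \forall z (Rxy \wedge Rxz \to y = z).
A: fails — a sees both a and b.
B: fails — u sees both s and u.
C: ✓.
Valid on: C.

C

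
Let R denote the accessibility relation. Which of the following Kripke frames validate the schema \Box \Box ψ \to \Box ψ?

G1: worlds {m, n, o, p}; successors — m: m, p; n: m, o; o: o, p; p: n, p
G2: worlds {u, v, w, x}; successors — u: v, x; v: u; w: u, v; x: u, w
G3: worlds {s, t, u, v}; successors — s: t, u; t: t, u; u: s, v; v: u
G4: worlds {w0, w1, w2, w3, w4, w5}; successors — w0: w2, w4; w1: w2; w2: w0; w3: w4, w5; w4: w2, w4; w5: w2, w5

G1

Frame correspondent (Sahlqvist): \forall x \forall y (Rxy \to \exists z (Rxz \wedge Rzy)) — i.e. density.
G1: satisfies the condition.
G2: fails — Ruv but no z with Ruz and Rzv.
G3: fails — Ruv but no z with Ruz and Rzv.
G4: fails — Rw1w2 but no z with Rw1z and Rzw2.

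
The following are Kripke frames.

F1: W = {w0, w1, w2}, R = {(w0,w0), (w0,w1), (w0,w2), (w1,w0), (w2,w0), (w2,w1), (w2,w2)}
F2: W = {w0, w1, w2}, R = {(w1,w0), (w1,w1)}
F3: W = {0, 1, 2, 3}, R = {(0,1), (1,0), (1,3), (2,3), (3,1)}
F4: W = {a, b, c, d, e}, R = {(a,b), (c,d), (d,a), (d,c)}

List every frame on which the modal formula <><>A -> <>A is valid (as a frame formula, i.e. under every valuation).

Frame correspondent (Sahlqvist): forall x forall y forall z (Rxy & Ryz -> Rxz) — i.e. transitivity.
F1: fails — Rw1w0 and Rw0w1 but not Rw1w1.
F2: ✓.
F3: fails — R10 and R01 but not R11.
F4: fails — Rdc and Rcd but not Rdd.

F2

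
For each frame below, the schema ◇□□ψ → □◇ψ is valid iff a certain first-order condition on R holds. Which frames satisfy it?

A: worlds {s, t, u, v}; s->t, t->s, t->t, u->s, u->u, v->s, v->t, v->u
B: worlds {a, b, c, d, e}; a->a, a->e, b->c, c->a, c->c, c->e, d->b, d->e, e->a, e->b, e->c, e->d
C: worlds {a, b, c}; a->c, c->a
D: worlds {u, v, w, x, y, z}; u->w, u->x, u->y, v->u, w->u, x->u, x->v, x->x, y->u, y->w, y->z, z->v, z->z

This is the axiom for a generalized confluence (Geach) condition; its first-order frame correspondent is ∀x ∀y ∀z ((xRy ∧ xRz) → ∃w (yR²w ∧ zRw)).
A: holds.
B: holds.
C: fails — aRc, aRc but no w with cR²w and cRw.
D: fails — uRw, uRw but no t with wR²t and wRt.

A, B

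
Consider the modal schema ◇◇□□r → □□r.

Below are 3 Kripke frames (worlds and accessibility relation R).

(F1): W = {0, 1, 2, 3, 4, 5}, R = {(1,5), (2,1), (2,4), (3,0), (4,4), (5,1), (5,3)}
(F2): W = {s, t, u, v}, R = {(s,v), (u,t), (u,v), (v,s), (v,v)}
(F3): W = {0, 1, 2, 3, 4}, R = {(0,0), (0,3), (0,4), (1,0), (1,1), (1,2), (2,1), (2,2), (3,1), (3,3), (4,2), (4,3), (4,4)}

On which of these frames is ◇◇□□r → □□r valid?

The schema corresponds to a generalized confluence (Geach) condition: ∀x ∀y ∀z ((xR²y ∧ xR²z) → ∃w (yR²w ∧ z = w)).
(F1): fails — 1R²3, 1R²1 but no w with 3R²w and 1=w.
(F2): ✓.
(F3): fails — 0R²2, 0R²3 but no w with 2R²w and 3=w.
Valid on: (F2).

(F2)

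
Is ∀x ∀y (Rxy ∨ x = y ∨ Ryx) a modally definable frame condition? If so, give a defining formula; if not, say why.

Any modally definable frame class is closed under disjoint unions.
Take 2 disjoint single-world reflexive frames: each is trivially connected, but their disjoint union has 2 worlds with no edge between distinct components, so it is not connected.
Hence connectedness of R is not modally definable.

Not definable by any modal formula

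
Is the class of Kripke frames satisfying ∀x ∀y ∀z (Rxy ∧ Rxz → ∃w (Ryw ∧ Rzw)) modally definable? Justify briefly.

Yes — defined by ◇□r → □◇r

This is a Sahlqvist condition; the .2 axiom ◇□r → □◇r defines it.
Suppose ◇□r→□◇r is valid. Take Rxy, Rxz and set V(r)={w : Ryw}. Then □r at y so ◇□r at x, so □◇r at x, so ◇r at z, giving w with Rzw and Ryw.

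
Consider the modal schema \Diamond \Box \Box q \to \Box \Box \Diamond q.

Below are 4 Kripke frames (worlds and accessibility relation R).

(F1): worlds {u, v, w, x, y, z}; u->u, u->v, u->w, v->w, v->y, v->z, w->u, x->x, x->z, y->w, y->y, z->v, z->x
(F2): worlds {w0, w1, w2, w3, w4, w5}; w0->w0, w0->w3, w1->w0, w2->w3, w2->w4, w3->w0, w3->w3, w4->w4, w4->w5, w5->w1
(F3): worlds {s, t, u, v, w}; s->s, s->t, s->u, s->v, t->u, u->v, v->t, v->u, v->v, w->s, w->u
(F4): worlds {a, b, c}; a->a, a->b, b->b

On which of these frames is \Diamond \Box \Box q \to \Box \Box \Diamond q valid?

(F4)

This is the axiom for a generalized confluence (Geach) condition; its first-order frame correspondent is \forall x \forall y \forall z ((xRy \wedge x R^2 z) \to \exists w (y R^2 w \wedge zRw)).
(F1): fails — vRw, vR²x but no t with wR²t and xRt.
(F2): fails — w2Rw3, w2R²w4 but no w with w3R²w and w4Rw.
(F3): fails — sRt, sR²t but no w* with tR²w* and tRw*.
(F4): satisfies the condition.
Valid on: (F4).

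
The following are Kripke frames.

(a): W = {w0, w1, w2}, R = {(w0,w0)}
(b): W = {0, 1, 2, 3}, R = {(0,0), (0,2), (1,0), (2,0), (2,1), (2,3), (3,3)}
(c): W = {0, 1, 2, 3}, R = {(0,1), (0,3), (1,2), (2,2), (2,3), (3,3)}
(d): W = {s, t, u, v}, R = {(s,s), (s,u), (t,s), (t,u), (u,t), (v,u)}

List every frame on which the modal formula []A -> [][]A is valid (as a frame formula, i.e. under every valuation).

(a)

This is the axiom for transitivity; its first-order frame correspondent is forall x forall y forall z (Rxy & Ryz -> Rxz).
(a): condition met.
(b): fails — R10 and R02 but not R12.
(c): fails — R12 and R23 but not R13.
(d): fails — Rut and Rts but not Rus.
Valid on: (a).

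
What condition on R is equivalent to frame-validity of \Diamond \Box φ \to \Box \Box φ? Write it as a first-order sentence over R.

\forall x \forall y \forall z ((xRy \wedge x R^2 z) \to \exists w (yRw \wedge z = w))

This is a Sahlqvist (Geach-type) schema ◇^1□^1φ → □^2◇^0φ.
First-order correspondent: \forall x \forall y \forall z ((xRy \wedge x R^2 z) \to \exists w (yRw \wedge z = w)).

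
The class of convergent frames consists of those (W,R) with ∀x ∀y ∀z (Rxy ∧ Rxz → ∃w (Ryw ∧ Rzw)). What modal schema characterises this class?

◇□p → □◇p

This is convergence; the standard corresponding axiom is .2: ◇□p → □◇p.
Suppose ◇□p→□◇p is valid. Take Rxy, Rxz and set V(p)={w : Ryw}. Then □p at y so ◇□p at x, so □◇p at x, so ◇p at z, giving w with Rzw and Ryw.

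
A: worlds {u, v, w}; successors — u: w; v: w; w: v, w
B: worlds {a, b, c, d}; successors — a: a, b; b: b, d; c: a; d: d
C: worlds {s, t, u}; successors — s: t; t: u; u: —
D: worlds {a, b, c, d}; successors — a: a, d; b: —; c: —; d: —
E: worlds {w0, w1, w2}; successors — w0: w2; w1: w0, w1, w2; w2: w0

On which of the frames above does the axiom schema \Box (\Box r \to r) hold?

The schema corresponds to shift-reflexivity: \forall x \forall y (Rxy \to Ryy).
A: fails — Rwv but not Rvv.
B: holds.
C: fails — Rtu but not Ruu.
D: fails — Rad but not Rdd.
E: fails — Rw1w2 but not Rw2w2.
Valid on: B.

B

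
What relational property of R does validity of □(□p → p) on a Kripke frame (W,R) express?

Suppose □(□p→p) is valid. Take Rxy and set V(p)={w : Ryw}. Then at y, □p holds; since □(□p→p) at x, □p→p at y, so p at y, i.e. Ryy.
Conversely, any frame satisfying ∀x ∀y (Rxy → Ryy) validates the schema.
Frame condition: ∀x ∀y (Rxy → Ryy).

Shift-reflexivity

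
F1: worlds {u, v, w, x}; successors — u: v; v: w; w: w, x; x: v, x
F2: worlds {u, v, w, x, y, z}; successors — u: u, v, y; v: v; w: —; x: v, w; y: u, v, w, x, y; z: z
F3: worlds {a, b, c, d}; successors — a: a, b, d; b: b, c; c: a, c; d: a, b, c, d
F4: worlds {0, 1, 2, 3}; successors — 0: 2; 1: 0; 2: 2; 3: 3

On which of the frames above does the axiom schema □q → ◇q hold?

F1, F3, F4

Frame correspondent (Sahlqvist): ∀x ∃y Rxy — i.e. seriality.
F1: condition met.
F2: fails — world w has no successor.
F3: condition met.
F4: condition met.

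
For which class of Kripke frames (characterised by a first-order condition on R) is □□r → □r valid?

This schema is the C4 axiom.
Its frame correspondent is density — ∀x ∀y (Rxy → ∃z (Rxz ∧ Rzy)).

density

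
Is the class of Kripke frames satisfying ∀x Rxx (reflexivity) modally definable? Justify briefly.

Yes: it is reflexivity, defined by the T schema □q → q.
Suppose □q→q is valid. At any x set V(q)={w : Rxw}. Then □q holds at x, so q holds at x, i.e. Rxx.

Yes — defined by □q → q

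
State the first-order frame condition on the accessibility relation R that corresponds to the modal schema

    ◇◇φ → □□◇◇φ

∀x ∀y ∀z ((xR²y ∧ xR²z) → ∃w (y = w ∧ zR²w))

This is a Sahlqvist (Geach-type) schema ◇^2□^0φ → □^2◇^2φ.
First-order correspondent: ∀x ∀y ∀z ((xR²y ∧ xR²z) → ∃w (y = w ∧ zR²w)).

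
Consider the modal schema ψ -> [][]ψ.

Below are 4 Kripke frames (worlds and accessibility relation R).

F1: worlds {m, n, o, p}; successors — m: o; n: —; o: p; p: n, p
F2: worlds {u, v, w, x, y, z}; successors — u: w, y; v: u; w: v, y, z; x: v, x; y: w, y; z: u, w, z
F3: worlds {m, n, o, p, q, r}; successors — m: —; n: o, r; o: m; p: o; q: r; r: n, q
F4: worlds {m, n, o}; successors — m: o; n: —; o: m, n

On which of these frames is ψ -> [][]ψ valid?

none

Frame correspondent (Sahlqvist): forall x forall z (x R^2 z -> exists w (x = w & z = w)) — i.e. a generalized confluence (Geach) condition.
F1: fails — mR²p but m ≠ p.
F2: fails — uR²v but u ≠ v.
F3: fails — nR²m but n ≠ m.
F4: fails — mR²n but m ≠ n.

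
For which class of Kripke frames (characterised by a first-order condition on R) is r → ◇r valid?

reflexivity: ∀x Rxx

This is a form of the T axiom.
It corresponds to reflexivity: ∀x Rxx.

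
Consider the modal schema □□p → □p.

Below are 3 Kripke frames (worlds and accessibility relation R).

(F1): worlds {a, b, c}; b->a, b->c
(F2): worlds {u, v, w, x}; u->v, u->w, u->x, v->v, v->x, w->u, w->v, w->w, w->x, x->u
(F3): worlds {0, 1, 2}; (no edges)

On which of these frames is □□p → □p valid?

(F3)

Frame correspondent (Sahlqvist): ∀x ∀y (Rxy → ∃z (Rxz ∧ Rzy)) — i.e. density.
(F1): fails — Rba but no z with Rbz and Rza.
(F2): fails — Rxu but no z with Rxz and Rzu.
(F3): ✓.
Valid on: (F3).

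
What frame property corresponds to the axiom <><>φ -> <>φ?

transitivity

This is frame-equivalent to □φ → □□φ (substitute ¬φ for φ and contrapose).
Suppose □φ→□□φ is valid. Take Rxy, Ryz and set V(φ)={w : Rxw}. Then □φ at x, so □□φ at x, so □φ at y, so φ at z, i.e. Rxz.
Conversely, on a frame with transitivity the schema holds at every world under every valuation.
So the correspondent is transitivity.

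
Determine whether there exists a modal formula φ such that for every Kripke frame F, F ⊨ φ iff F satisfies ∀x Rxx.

This is a Sahlqvist condition; the T axiom □q → q defines it.
Suppose □q→q is valid. At any x set V(q)={w : Rxw}. Then □q holds at x, so q holds at x, i.e. Rxx.

Yes — defined by □q → q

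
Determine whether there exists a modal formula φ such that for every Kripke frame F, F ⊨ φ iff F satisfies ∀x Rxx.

The condition is reflexivity. A defining modal formula is □q → q.
Suppose □q→q is valid. At any x set V(q)={w : Rxw}. Then □q holds at x, so q holds at x, i.e. Rxx.

Definable; □q → q defines it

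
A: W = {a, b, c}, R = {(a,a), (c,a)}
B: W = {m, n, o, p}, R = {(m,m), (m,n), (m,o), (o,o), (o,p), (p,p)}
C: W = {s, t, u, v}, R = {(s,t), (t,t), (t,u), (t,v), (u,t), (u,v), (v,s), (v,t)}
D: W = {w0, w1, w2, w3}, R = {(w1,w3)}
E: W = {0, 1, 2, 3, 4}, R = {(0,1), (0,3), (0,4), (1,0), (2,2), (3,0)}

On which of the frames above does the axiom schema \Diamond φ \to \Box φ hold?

A, D

Frame correspondent (Sahlqvist): \forall x \forall y \forall z (Rxy \wedge Rxz \to y = z) — i.e. partial functionality.
A: satisfies the condition.
B: fails — m sees both m and n.
C: fails — t sees both t and u.
D: satisfies the condition.
E: fails — 0 sees both 1 and 3.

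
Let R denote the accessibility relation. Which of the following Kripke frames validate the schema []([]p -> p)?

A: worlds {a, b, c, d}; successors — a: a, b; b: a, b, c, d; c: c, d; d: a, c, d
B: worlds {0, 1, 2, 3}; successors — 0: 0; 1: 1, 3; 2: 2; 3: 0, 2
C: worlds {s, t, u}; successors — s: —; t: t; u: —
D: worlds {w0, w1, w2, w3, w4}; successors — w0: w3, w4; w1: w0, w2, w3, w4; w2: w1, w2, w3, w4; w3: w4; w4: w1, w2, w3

A, C

Frame correspondent (Sahlqvist): forall x forall y (Rxy -> Ryy) — i.e. shift-reflexivity.
A: ✓.
B: fails — R13 but not R33.
C: ✓.
D: fails — Rw1w0 but not Rw0w0.
Valid on: A, C.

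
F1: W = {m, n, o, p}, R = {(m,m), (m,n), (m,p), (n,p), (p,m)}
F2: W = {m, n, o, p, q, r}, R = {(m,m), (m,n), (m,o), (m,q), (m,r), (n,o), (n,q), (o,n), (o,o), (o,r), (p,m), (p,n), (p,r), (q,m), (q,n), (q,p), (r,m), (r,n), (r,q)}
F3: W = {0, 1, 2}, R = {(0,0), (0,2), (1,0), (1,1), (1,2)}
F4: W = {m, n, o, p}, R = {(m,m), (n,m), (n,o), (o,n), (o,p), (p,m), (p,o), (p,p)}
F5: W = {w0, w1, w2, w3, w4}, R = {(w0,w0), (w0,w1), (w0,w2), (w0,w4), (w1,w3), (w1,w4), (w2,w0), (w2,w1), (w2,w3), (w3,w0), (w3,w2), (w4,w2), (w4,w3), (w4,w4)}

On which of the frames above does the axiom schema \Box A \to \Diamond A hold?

F2, F4, F5

Frame correspondent (Sahlqvist): \forall x \exists y Rxy — i.e. seriality.
F1: fails — world o has no successor.
F2: ✓.
F3: fails — world 2 has no successor.
F4: ✓.
F5: ✓.
Valid on: F2, F4, F5.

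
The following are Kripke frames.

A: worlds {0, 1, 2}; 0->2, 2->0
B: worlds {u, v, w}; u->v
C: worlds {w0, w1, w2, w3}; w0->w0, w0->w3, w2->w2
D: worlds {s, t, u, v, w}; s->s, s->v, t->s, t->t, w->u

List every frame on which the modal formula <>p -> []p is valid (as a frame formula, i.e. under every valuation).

A, B

The schema corresponds to partial functionality: forall x forall y forall z (Rxy & Rxz -> y = z).
A: satisfies the condition.
B: satisfies the condition.
C: fails — w0 sees both w0 and w3.
D: fails — s sees both s and v.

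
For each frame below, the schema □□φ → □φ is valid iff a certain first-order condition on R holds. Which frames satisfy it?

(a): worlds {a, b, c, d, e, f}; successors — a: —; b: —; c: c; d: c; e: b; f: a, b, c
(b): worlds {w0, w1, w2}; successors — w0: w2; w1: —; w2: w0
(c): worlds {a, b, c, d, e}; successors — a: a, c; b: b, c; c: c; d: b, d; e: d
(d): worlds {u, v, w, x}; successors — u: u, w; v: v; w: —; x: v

Frame correspondent (Sahlqvist): ∀x ∀y (Rxy → ∃z (Rxz ∧ Rzy)) — i.e. density.
(a): fails — Reb but no z with Rez and Rzb.
(b): fails — Rw0w2 but no z with Rw0z and Rzw2.
(c): holds.
(d): holds.
Valid on: (c), (d).

(c), (d)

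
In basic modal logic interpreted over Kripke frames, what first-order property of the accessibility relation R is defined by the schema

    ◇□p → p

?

This is frame-equivalent to p → □◇p (substitute ¬p for p and contrapose).
Suppose p→□◇p is valid. Take Rxy and set V(p)={x}. Then p at x, so □◇p at x, so ◇p at y, so some z with Ryz has p; z=x, i.e. Ryx.
Conversely, on a frame with symmetry the schema holds at every world under every valuation.
So the correspondent is symmetry.

symmetry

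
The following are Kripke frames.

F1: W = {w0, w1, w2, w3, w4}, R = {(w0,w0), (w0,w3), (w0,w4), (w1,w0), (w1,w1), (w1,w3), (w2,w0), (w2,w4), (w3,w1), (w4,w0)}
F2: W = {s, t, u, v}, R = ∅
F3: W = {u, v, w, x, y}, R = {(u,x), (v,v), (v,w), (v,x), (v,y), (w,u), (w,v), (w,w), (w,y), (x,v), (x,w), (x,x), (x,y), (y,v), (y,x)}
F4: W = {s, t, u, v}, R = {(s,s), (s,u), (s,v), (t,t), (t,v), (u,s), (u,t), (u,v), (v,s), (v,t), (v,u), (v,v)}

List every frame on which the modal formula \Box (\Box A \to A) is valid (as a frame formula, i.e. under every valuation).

F2

Frame correspondent (Sahlqvist): \forall x \forall y (Rxy \to Ryy) — i.e. shift-reflexivity.
F1: fails — Rw0w4 but not Rw4w4.
F2: satisfies the condition.
F3: fails — Rwu but not Ruu.
F4: fails — Rvu but not Ruu.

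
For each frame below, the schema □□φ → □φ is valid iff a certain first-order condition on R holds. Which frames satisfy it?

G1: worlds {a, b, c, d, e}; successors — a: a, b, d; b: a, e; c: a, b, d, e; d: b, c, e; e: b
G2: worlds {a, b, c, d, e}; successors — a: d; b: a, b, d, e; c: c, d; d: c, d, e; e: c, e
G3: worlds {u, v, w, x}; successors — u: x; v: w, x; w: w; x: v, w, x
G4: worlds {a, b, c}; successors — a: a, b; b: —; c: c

G2, G3, G4

Frame correspondent (Sahlqvist): ∀x ∀y (Rxy → ∃z (Rxz ∧ Rzy)) — i.e. density.
G1: fails — Reb but no z with Rez and Rzb.
G2: holds.
G3: holds.
G4: holds.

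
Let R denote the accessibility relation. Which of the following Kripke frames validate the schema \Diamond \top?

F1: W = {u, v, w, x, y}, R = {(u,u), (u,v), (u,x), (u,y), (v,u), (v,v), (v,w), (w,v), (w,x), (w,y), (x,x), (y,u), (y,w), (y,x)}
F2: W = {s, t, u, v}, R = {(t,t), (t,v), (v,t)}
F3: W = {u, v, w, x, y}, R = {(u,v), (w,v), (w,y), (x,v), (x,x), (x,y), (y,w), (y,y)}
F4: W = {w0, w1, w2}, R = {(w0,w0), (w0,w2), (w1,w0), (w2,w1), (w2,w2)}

The schema corresponds to seriality: \forall x \exists y Rxy.
F1: condition met.
F2: fails — world s has no successor.
F3: fails — world v has no successor.
F4: condition met.
Valid on: F1, F4.

F1, F4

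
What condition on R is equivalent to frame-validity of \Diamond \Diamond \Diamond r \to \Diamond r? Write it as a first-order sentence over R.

This is a Sahlqvist (Geach-type) schema ◇^3□^0r → □^0◇^1r.
Minimal-valuation argument: fix x; take any y with xR^3y and any z with xR^0z. Set V(r) to the set of worlds R-reachable from y in exactly 0 steps. Then □^0r holds at y, so the antecedent holds at x; validity forces ◇^1r at z, giving a w with zR^1w and yR^0w.
First-order correspondent: \forall x \forall y (x R^3 y \to \exists w (y = w \wedge xRw)).

\forall x \forall y (x R^3 y \to \exists w (y = w \wedge xRw))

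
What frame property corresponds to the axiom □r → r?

Reflexivity

Suppose □r→r is valid. At any x set V(r)={w : Rxw}. Then □r holds at x, so r holds at x, i.e. Rxx.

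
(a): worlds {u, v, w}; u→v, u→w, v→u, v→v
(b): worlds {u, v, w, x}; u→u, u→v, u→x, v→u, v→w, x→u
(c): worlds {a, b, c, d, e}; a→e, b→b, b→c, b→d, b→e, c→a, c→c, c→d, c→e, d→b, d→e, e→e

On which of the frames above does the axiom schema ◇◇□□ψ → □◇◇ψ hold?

Frame correspondent (Sahlqvist): ∀x ∀y ∀z ((xR²y ∧ xRz) → ∃w (yR²w ∧ zR²w)) — i.e. a generalized confluence (Geach) condition.
(a): fails — uR²u, uRw but no t with uR²t and wR²t.
(b): fails — uR²w, uRu but no t with wR²t and uR²t.
(c): holds.

(c)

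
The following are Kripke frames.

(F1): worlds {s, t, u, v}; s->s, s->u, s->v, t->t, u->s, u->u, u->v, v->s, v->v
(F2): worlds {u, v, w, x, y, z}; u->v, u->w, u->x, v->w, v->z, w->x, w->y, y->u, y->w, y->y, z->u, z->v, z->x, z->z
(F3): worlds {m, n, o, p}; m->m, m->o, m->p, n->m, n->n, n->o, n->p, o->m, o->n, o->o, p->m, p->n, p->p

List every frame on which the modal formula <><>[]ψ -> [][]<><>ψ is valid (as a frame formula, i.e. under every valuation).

This is the axiom for a generalized confluence (Geach) condition; its first-order frame correspondent is forall x forall y forall z ((x R^2 y & x R^2 z) -> exists w (yRw & z R^2 w)).
(F1): satisfies the condition.
(F2): fails — uR²w, uR²x but no t with wRt and xR²t.
(F3): satisfies the condition.

(F1), (F3)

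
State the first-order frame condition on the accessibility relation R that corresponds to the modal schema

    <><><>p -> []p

forall x forall y forall z ((x R^3 y & xRz) -> exists w (y = w & z = w))

This is a Sahlqvist (Geach-type) schema ◇^3□^0p → □^1◇^0p.
First-order correspondent: forall x forall y forall z ((x R^3 y & xRz) -> exists w (y = w & z = w)).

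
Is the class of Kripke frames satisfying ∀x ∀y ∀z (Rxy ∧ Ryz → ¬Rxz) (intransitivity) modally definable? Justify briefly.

Not modally definable

Modal frame validity is preserved under surjective bounded morphisms.
The 3-cycle (worlds w0,w1,w2 with w0→w1→w2→w0) is intransitive. Mapping every world to a single reflexive point • is a surjective bounded morphism; the reflexive point is not intransitive (R••∧R•• but R••).
Hence intransitivity is not modally definable.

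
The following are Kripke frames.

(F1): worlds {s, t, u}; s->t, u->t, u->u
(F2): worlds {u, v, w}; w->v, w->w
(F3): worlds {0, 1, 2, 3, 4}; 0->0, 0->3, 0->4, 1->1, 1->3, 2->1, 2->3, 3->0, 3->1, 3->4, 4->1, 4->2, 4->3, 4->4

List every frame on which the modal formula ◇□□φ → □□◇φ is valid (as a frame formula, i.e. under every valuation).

(F3)

This is the axiom for a generalized confluence (Geach) condition; its first-order frame correspondent is ∀x ∀y ∀z ((xRy ∧ xR²z) → ∃w (yR²w ∧ zRw)).
(F1): fails — uRt, uR²t but no w with tR²w and tRw.
(F2): fails — wRv, wR²v but no t with vR²t and vRt.
(F3): ✓.
Valid on: (F3).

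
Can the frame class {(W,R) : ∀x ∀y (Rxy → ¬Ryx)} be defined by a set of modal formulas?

Not modally definable

Modal frame validity is preserved under surjective bounded morphisms.
The 3-cycle (worlds 0,1,2 with 0→1→2→0) is asymmetric. Mapping every world to a single reflexive point • is a surjective bounded morphism, and the reflexive point is not asymmetric (R•• but asymmetry requires ¬R••).
So no modal formula (or set of formulas) defines exactly the asymmetric frames.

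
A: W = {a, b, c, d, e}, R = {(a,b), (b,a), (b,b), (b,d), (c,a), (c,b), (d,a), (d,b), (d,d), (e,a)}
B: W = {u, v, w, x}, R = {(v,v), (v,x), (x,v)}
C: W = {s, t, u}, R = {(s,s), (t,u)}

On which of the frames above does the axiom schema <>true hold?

The schema corresponds to seriality: forall x exists y Rxy.
A: holds.
B: fails — world u has no successor.
C: fails — world u has no successor.

A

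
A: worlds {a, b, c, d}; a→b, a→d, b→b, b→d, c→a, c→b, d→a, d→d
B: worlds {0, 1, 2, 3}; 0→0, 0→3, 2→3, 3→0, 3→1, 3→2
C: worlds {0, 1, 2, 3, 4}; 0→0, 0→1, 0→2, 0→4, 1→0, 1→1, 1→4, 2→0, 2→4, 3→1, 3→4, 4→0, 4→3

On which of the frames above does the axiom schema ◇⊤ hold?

A, C

This is the axiom for seriality; its first-order frame correspondent is ∀x ∃y Rxy.
A: holds.
B: fails — world 1 has no successor.
C: holds.
Valid on: A, C.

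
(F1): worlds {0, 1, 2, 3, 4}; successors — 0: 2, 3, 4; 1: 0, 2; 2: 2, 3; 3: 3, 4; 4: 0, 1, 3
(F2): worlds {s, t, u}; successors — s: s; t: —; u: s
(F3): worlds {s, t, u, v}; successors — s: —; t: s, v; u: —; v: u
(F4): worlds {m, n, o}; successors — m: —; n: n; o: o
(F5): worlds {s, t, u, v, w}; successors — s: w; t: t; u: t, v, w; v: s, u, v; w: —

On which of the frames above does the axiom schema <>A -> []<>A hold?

The schema corresponds to the Euclidean property: forall x forall y forall z (Rxy & Rxz -> Ryz).
(F1): fails — R02 and R04 but not R24.
(F2): ✓.
(F3): fails — Rts and Rts but not Rss.
(F4): ✓.
(F5): fails — Rsw and Rsw but not Rww.

(F2), (F4)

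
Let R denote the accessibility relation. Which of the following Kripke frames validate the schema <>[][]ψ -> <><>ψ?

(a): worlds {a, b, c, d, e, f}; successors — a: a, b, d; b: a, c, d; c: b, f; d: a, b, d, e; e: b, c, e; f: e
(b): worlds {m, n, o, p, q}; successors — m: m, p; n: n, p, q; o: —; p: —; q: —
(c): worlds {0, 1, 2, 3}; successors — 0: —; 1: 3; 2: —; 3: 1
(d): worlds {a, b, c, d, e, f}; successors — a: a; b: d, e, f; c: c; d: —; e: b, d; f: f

(a)

Frame correspondent (Sahlqvist): forall x forall y (xRy -> exists w (y R^2 w & x R^2 w)) — i.e. a generalized confluence (Geach) condition.
(a): holds.
(b): fails — mRp but no w with pR²w and mR²w.
(c): fails — 1R3 but no w with 3R²w and 1R²w.
(d): fails — bRd but no w with dR²w and bR²w.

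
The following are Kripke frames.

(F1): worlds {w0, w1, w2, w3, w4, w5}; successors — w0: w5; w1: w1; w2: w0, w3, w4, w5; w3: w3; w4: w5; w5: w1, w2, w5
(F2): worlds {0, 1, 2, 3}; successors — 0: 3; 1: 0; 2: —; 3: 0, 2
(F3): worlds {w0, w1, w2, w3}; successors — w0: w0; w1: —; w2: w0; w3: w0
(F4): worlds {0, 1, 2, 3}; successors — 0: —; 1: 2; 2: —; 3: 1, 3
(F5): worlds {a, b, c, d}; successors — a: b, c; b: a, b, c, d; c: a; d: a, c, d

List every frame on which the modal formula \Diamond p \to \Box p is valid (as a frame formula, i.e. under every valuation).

This is the axiom for partial functionality; its first-order frame correspondent is \forall x \forall y \forall z (Rxy \wedge Rxz \to y = z).
(F1): fails — w2 sees both w0 and w3.
(F2): fails — 3 sees both 0 and 2.
(F3): condition met.
(F4): fails — 3 sees both 1 and 3.
(F5): fails — a sees both b and c.

(F3)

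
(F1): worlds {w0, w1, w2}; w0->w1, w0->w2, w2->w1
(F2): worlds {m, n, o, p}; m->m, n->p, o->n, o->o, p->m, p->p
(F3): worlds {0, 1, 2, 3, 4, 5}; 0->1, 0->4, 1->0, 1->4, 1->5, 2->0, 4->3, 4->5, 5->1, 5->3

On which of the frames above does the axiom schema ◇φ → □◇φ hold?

none

This is the axiom for the Euclidean property; its first-order frame correspondent is ∀x ∀y ∀z (Rxy ∧ Rxz → Ryz).
(F1): fails — Rw0w1 and Rw0w1 but not Rw1w1.
(F2): fails — Ron and Ron but not Rnn.
(F3): fails — R01 and R01 but not R11.
Valid on no frame.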